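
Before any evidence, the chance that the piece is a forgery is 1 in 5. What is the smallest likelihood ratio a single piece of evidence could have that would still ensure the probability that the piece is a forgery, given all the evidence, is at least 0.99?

Prior odds = 0.2/0.8 = 0.25.
Target odds = 0.99/0.01 = 99.
Required Bayes factor = 99 ÷ 0.25 = 396.

396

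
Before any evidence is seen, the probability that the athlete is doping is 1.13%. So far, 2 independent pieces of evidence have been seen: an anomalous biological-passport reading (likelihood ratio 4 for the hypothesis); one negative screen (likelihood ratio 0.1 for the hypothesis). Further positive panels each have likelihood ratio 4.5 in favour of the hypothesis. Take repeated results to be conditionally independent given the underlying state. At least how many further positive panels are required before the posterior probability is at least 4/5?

Prior odds = 0.0113/0.9887 = 113/9887.
Combined Bayes factor of the evidence already in hand = 4 × 0.1 = 0.4.
Odds after that evidence = (113/9887) × 0.4 = 226/49435.
Target odds = 0.8/0.2 = 4.
Need 4.5ⁿ ≥ 4 ÷ (226/49435) = 98870/113.
4.5⁴ = 410.0625 falls short of 98870/113 but 4.5⁵ = 1845.28125 reaches it, so n = 5.

5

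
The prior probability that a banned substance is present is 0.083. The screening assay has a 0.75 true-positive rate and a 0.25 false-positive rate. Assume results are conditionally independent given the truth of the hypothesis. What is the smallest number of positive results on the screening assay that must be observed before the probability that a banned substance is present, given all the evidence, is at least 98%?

Prior odds = 0.083/0.917 = 83/917.
Likelihood ratio of a positive result = 0.75/0.25 = 3.
Target odds: 0.98 ÷ 0.02 = 49.
Need (83/917) × 3ⁿ ≥ 49, i.e. 3ⁿ ≥ 44933/83.
3⁵ = 243 falls short of 44933/83 but 3⁶ = 729 reaches it, so n = 6.

6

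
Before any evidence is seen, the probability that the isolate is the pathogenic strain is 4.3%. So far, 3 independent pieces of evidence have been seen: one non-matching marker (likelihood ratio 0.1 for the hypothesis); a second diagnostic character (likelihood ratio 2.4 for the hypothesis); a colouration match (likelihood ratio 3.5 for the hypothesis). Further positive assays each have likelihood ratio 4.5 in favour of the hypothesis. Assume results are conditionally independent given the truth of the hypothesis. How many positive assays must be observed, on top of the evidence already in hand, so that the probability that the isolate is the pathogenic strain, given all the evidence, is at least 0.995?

Prior odds = 0.043/0.957 = 43/957.
Combined Bayes factor of the evidence already in hand = 0.1 × 2.4 × 3.5 = 0.84.
Odds after that evidence = (43/957) × 0.84 = 301/7975.
Target odds = 0.995/0.005 = 199.
Need 4.5ⁿ ≥ 199 ÷ (301/7975) = 1587025/301.
4.5⁵ = 1845.28125 falls short of 1587025/301 but 4.5⁶ = 8303.765625 reaches it, so n = 6.

6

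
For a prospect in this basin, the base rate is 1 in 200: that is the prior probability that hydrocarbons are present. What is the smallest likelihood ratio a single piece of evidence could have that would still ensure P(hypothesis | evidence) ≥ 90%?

1791

Prior odds = 0.005/0.995 = 1/199.
Target odds = 0.9/0.1 = 9.
Required Bayes factor = 9 ÷ (1/199) = 1791.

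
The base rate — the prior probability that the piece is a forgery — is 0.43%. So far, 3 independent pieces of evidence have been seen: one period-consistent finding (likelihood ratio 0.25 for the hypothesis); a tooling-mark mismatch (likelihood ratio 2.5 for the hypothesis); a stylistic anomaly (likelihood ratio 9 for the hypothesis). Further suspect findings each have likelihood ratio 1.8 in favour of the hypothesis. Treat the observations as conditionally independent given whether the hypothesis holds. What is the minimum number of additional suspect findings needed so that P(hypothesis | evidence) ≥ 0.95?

Prior odds = 0.0043/0.9957 = 43/9957.
Combined Bayes factor of the evidence already in hand = 0.25 × 2.5 × 9 = 5.625.
Odds after that evidence = (43/9957) × 5.625 = 645/26552.
Target odds = 0.95/0.05 = 19.
Need 1.8ⁿ ≥ 19 ÷ (645/26552) = 504488/645.
1.8¹¹ ≈642.684 falls short of 504488/645 but 1.8¹² ≈1156.83 reaches it, so n = 12.

12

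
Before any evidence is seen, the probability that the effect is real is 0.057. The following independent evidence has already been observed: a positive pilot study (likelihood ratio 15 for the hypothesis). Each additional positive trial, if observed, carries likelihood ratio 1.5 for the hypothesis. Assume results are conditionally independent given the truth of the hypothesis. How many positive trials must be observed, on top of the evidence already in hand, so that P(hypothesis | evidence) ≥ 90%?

Prior odds = 0.057/0.943 = 57/943.
Bayes factor of the evidence already in hand = 15.
Odds after that evidence = (57/943) × 15 = 855/943.
Target odds = 0.9/0.1 = 9.
Need 1.5ⁿ ≥ 9 ÷ (855/943) = 943/95.
1.5⁵ = 7.59375 falls short of 943/95 but 1.5⁶ = 11.390625 reaches it, so n = 6.

6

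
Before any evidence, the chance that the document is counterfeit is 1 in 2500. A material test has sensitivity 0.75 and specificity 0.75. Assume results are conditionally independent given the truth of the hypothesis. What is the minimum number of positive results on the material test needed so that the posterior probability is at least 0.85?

Prior odds = 0.0004/0.9996 = 1/2499.
False-positive rate = 1 − 0.75 = 0.25; likelihood ratio of a positive = 0.75/0.25 = 3.
Target odds: 0.85 ÷ 0.15 = 17/3.
Require 3ⁿ ≥ 17/3 ÷ (1/2499) = 14161.
3⁸ = 6561 falls short of 14161 but 3⁹ = 19683 reaches it, so n = 9.

9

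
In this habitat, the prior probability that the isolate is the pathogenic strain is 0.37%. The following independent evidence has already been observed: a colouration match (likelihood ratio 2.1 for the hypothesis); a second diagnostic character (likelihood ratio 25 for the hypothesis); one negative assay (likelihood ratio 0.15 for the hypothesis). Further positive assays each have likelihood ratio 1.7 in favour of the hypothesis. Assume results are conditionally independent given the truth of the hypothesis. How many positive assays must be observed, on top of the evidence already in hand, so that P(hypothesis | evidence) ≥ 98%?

14

Prior odds = 0.0037/0.9963 = 37/9963.
Combined Bayes factor of the evidence already in hand = 2.1 × 25 × 0.15 = 7.875.
Odds after that evidence = (37/9963) × 7.875 = 259/8856.
Target odds = 0.98/0.02 = 49.
Need 1.7ⁿ ≥ 49 ÷ (259/8856) = 61992/37.
1.7¹³ ≈990.458 falls short of 61992/37 but 1.7¹⁴ ≈1683.78 reaches it, so n = 14.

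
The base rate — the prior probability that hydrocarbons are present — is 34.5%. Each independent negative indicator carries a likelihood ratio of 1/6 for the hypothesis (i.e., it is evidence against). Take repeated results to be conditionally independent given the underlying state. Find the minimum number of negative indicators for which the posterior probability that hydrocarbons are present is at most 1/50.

Prior odds = 0.345/0.655 = 69/131.
Likelihood ratio per negative indicator = 1/6.
Target posterior odds = 0.02/0.98 = 1/49.
Require (1/6)ⁿ ≤ 1/49 ÷ (69/131) = 131/3381.
(1/6)¹ = 1/6 is still above 131/3381 but (1/6)² = 1/36 is at or below it, so n = 2.

2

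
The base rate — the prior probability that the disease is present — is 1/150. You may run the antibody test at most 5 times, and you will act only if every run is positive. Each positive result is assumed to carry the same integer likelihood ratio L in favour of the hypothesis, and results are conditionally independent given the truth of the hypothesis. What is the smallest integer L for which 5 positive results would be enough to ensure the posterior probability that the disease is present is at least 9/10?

Prior odds = (1/150)/(149/150) = 1/149.
Target odds = 0.9/0.1 = 9.
Need L⁵ ≥ 9 ÷ (1/149) = 1341.
4⁵ = 1024 < 1341 ≤ 3125 = 5⁵, so L = 5.

5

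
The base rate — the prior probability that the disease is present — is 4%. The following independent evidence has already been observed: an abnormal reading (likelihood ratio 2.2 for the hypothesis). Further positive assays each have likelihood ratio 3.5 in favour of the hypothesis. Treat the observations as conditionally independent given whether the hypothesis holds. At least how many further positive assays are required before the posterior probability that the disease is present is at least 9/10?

Prior odds = 0.04/0.96 = 1/24.
Bayes factor of the evidence already in hand = 2.2.
Odds after that evidence = (1/24) × 2.2 = 11/120.
Target odds = 0.9/0.1 = 9.
Need 3.5ⁿ ≥ 9 ÷ (11/120) = 1080/11.
3.5³ = 42.875 falls short of 1080/11 but 3.5⁴ = 150.0625 reaches it, so n = 4.

4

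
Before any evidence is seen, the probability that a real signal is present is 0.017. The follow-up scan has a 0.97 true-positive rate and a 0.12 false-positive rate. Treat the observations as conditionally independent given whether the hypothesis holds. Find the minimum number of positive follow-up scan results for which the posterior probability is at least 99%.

5

Prior odds: 0.017 ÷ 0.983 = 17/983.
Likelihood ratio of a positive result = 0.97/0.12 = 97/12.
Target odds: 0.99 ÷ 0.01 = 99.
Require (97/12)ⁿ ≥ 99 ÷ (17/983) = 97317/17.
(97/12)⁴ = 88529281/20736 falls short of 97317/17 but (97/12)⁵ ≈34510.6 reaches it, so n = 5.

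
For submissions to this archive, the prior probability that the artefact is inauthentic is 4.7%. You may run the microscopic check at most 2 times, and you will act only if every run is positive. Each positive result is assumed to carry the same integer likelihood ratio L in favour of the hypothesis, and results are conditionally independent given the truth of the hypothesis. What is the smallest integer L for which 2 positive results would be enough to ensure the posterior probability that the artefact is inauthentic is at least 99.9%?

143

Prior odds = 0.047/0.953 = 47/953.
Target odds = 0.999/0.001 = 999.
Need L² ≥ 999 ÷ (47/953) = 952047/47.
142² = 20164 < 952047/47 ≤ 20449 = 143², so L = 143.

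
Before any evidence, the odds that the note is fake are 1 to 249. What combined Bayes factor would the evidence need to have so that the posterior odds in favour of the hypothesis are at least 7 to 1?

Prior odds = 1/249.
Target odds = 7.
Required Bayes factor = 7 ÷ (1/249) = 1743.

1743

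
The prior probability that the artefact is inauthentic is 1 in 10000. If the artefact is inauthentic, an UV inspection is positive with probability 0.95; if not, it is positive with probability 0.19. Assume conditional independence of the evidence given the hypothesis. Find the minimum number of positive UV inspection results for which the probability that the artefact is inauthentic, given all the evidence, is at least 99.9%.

Prior odds: 0.0001 ÷ 0.9999 = 1/9999.
Likelihood ratio of a positive = 0.95/0.19 = 5.
Target posterior odds = 0.999/0.001 = 999.
Require 5ⁿ ≥ 999 ÷ (1/9999) = 9989001.
5¹⁰ = 9765625 falls short of 9989001 but 5¹¹ = 48828125 reaches it, so n = 11.

11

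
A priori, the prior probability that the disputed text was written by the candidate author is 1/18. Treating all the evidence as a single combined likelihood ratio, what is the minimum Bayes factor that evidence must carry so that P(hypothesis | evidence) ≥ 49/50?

833

Prior odds = (1/18)/(17/18) = 1/17.
Target odds = 0.98/0.02 = 49.
Required Bayes factor = 49 ÷ (1/17) = 833.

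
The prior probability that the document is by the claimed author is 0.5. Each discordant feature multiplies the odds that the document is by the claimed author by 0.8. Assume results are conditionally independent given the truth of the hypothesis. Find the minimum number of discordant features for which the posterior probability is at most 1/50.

18

Prior odds: 0.5 ÷ 0.5 = 1.
Likelihood ratio per discordant feature = 0.8.
Target odds: 0.02 ÷ 0.98 = 1/49.
Require 0.8ⁿ ≤ 1/49 ÷ 1 = 1/49.
0.8¹⁷ ≈0.022518 is still above 1/49 but 0.8¹⁸ ≈0.0180144 is at or below it, so n = 18.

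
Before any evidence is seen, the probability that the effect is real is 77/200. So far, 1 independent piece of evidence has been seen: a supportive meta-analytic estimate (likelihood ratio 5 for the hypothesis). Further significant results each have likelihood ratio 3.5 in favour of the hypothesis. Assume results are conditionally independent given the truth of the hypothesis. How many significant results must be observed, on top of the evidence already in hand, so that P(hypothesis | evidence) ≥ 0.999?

5

Prior odds = 0.385/0.615 = 77/123.
Bayes factor of the evidence already in hand = 5.
Odds after that evidence = (77/123) × 5 = 385/123.
Target odds = 0.999/0.001 = 999.
Need 3.5ⁿ ≥ 999 ÷ (385/123) = 122877/385.
3.5⁴ = 150.0625 falls short of 122877/385 but 3.5⁵ = 525.21875 reaches it, so n = 5.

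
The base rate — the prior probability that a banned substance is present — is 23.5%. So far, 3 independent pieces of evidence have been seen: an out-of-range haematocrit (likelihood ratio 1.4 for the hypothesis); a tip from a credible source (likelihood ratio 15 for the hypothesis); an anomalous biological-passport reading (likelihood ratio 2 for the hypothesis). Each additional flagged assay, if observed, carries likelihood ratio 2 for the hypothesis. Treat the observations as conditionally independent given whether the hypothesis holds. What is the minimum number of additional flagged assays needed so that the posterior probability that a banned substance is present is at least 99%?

Prior odds = 0.235/0.765 = 47/153.
Combined Bayes factor of the evidence already in hand = 1.4 × 15 × 2 = 42.
Odds after that evidence = (47/153) × 42 = 658/51.
Target odds = 0.99/0.01 = 99.
Need 2ⁿ ≥ 99 ÷ (658/51) = 5049/658.
2² = 4 falls short of 5049/658 but 2³ = 8 reaches it, so n = 3.

3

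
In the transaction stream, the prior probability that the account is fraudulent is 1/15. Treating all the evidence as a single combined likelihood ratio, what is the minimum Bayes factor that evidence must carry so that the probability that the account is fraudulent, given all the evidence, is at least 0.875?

98

Prior odds = (1/15)/(14/15) = 1/14.
Target odds = 0.875/0.125 = 7.
Required Bayes factor = 7 ÷ (1/14) = 98.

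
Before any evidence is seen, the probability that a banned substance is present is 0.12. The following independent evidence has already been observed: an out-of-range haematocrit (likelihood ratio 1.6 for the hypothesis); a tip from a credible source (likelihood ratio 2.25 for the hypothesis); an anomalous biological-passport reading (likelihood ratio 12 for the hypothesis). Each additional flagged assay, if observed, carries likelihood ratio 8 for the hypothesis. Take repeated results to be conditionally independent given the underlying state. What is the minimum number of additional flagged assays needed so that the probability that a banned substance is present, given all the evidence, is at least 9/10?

1

Prior odds = 0.12/0.88 = 3/22.
Combined Bayes factor of the evidence already in hand = 1.6 × 2.25 × 12 = 43.2.
Odds after that evidence = (3/22) × 43.2 = 324/55.
Target odds = 0.9/0.1 = 9.
Need 8ⁿ ≥ 9 ÷ (324/55) = 55/36.
8¹ = 8, which meets the required 55/36; so n = 1.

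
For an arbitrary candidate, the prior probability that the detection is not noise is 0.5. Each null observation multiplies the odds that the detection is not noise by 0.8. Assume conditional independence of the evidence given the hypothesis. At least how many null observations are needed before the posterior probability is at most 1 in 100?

21

Prior odds: 0.5 ÷ 0.5 = 1.
Likelihood ratio per null observation = 0.8.
Target posterior odds = 0.01/0.99 = 1/99.
Require 0.8ⁿ ≤ 1/99 ÷ 1 = 1/99.
0.8²⁰ ≈0.0115292 is still above 1/99 but 0.8²¹ ≈0.00922337 is at or below it, so n = 21.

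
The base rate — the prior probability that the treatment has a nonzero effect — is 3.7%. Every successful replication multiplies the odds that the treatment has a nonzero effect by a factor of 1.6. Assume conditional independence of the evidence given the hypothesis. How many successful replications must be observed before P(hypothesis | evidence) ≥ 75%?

Prior odds = 0.037/0.963 = 37/963.
Likelihood ratio per successful replication = 1.6.
Target odds: 0.75 ÷ 0.25 = 3.
Need (37/963) × 1.6ⁿ ≥ 3, i.e. 1.6ⁿ ≥ 2889/37.
1.6⁹ = 134217728/1953125 falls short of 2889/37 but 1.6¹⁰ ≈109.951 reaches it, so n = 10.

10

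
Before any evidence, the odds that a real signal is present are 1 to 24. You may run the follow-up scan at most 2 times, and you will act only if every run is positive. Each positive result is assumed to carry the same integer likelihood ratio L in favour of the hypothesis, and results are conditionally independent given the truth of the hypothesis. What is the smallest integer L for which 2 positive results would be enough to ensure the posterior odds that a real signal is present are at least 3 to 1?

9

Prior odds = 1/24.
Target odds = 3.
Need L² ≥ 3 ÷ (1/24) = 72.
8² = 64 < 72 ≤ 81 = 9², so L = 9.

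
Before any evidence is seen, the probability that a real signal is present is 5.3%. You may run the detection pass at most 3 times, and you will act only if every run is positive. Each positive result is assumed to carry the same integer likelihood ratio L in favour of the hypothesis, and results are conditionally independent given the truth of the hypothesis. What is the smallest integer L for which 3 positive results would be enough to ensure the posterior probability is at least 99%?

Prior odds = 0.053/0.947 = 53/947.
Target odds = 0.99/0.01 = 99.
Need L³ ≥ 99 ÷ (53/947) = 93753/53.
12³ = 1728 < 93753/53 ≤ 2197 = 13³, so L = 13.

13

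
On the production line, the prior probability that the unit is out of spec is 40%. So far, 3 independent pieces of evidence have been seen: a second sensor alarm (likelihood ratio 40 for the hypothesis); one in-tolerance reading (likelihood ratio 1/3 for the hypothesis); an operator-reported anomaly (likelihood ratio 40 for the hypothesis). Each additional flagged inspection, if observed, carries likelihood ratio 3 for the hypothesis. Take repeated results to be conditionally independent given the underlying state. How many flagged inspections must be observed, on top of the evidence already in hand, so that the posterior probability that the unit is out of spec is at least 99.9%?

Prior odds = 0.4/0.6 = 2/3.
Combined Bayes factor of the evidence already in hand = 40 × (1/3) × 40 = 1600/3.
Odds after that evidence = (2/3) × 1600/3 = 3200/9.
Target odds = 0.999/0.001 = 999.
Need 3ⁿ ≥ 999 ÷ (3200/9) = 2.8096875.
3¹ = 3, which meets the required 2.8096875; so n = 1.

1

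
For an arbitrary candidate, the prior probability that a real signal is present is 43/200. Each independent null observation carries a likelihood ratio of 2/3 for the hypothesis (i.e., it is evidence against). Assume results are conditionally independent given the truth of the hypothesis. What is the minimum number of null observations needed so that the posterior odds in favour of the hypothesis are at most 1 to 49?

Prior odds: 0.215 ÷ 0.785 = 43/157.
Likelihood ratio per null observation = 2/3.
Target odds = 1/49.
Require (2/3)ⁿ ≤ 1/49 ÷ (43/157) = 157/2107.
(2/3)⁶ = 64/729 is still above 157/2107 but (2/3)⁷ = 128/2187 is at or below it, so n = 7.

7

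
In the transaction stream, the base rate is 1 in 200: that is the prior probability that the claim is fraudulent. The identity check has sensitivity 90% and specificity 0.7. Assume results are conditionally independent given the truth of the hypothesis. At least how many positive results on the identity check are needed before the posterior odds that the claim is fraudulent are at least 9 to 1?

7

Prior odds = 0.005/0.995 = 1/199.
False-positive rate = 1 − 0.7 = 0.3; likelihood ratio of a positive = 0.9/0.3 = 3.
Target odds = 9.
Require 3ⁿ ≥ 9 ÷ (1/199) = 1791.
3⁶ = 729 falls short of 1791 but 3⁷ = 2187 reaches it, so n = 7.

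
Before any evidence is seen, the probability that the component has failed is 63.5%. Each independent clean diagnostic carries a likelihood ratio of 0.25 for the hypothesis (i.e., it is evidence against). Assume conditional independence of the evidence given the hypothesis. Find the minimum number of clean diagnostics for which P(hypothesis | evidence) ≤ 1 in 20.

Prior odds: 0.635 ÷ 0.365 = 127/73.
Likelihood ratio per clean diagnostic = 0.25.
Target odds: 0.05 ÷ 0.95 = 1/19.
Need (127/73) × 0.25ⁿ ≤ 1/19, i.e. 0.25ⁿ ≤ 73/2413.
0.25² = 0.0625 is still above 73/2413 but 0.25³ = 0.015625 is at or below it, so n = 3.

3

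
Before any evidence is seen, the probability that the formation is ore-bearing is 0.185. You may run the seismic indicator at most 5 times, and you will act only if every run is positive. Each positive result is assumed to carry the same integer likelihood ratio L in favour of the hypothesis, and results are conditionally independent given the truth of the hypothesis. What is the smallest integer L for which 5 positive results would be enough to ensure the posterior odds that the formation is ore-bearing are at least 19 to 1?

Prior odds = 0.185/0.815 = 37/163.
Target odds = 19.
Need L⁵ ≥ 19 ÷ (37/163) = 3097/37.
2⁵ = 32 < 3097/37 ≤ 243 = 3⁵, so L = 3.

3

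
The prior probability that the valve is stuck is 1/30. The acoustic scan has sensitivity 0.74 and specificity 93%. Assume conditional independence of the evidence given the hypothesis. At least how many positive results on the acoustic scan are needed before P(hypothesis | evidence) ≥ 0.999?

5

Prior odds = (1/30)/(29/30) = 1/29.
False-positive rate = 1 − 0.93 = 0.07; likelihood ratio of a positive = 0.74/0.07 = 74/7.
Target posterior odds = 0.999/0.001 = 999.
Require (74/7)ⁿ ≥ 999 ÷ (1/29) = 28971.
(74/7)⁴ = 29986576/2401 falls short of 28971 but (74/7)⁵ ≈132029 reaches it, so n = 5.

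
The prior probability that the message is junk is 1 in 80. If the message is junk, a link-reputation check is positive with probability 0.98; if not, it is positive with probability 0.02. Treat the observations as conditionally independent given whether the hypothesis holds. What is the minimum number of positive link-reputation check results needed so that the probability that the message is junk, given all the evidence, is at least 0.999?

Prior odds: 0.0125 ÷ 0.9875 = 1/79.
Likelihood ratio of a positive = 0.98/0.02 = 49.
Target posterior odds = 0.999/0.001 = 999.
Need (1/79) × 49ⁿ ≥ 999, i.e. 49ⁿ ≥ 78921.
49² = 2401 falls short of 78921 but 49³ = 117649 reaches it, so n = 3.

3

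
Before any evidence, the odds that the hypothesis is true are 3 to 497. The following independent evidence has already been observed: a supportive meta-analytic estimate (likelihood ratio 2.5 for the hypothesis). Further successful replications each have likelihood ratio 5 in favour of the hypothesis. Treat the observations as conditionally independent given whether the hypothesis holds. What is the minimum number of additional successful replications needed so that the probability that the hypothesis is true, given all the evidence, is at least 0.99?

Prior odds = 3/497.
Bayes factor of the evidence already in hand = 2.5.
Odds after that evidence = (3/497) × 2.5 = 15/994.
Target odds = 0.99/0.01 = 99.
Need 5ⁿ ≥ 99 ÷ (15/994) = 6560.4.
5⁵ = 3125 falls short of 6560.4 but 5⁶ = 15625 reaches it, so n = 6.

6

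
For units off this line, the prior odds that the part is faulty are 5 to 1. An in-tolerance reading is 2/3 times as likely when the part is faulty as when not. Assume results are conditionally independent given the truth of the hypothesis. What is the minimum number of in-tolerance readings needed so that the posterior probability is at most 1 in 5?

Prior odds = 5.
Likelihood ratio per in-tolerance reading = 2/3.
Target odds: 0.2 ÷ 0.8 = 0.25.
Need 5 × (2/3)ⁿ ≤ 0.25, i.e. (2/3)ⁿ ≤ 0.05.
(2/3)⁷ = 128/2187 is still above 0.05 but (2/3)⁸ = 256/6561 is at or below it, so n = 8.

8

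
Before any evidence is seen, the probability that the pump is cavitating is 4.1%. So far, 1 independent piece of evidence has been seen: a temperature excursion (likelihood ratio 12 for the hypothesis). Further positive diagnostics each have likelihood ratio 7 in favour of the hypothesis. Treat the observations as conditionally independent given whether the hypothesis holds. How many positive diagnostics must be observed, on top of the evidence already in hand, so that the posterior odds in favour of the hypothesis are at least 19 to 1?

2

Prior odds = 0.041/0.959 = 41/959.
Bayes factor of the evidence already in hand = 12.
Odds after that evidence = (41/959) × 12 = 492/959.
Target odds = 19.
Need 7ⁿ ≥ 19 ÷ (492/959) = 18221/492.
7¹ = 7 falls short of 18221/492 but 7² = 49 reaches it, so n = 2.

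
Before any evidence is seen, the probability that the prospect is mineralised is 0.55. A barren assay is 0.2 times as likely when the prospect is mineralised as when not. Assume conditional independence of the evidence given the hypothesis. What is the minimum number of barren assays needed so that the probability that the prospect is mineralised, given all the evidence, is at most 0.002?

Prior odds: 0.55 ÷ 0.45 = 11/9.
Likelihood ratio per barren assay = 0.2.
Target odds: 0.002 ÷ 0.998 = 1/499.
Require 0.2ⁿ ≤ 1/499 ÷ (11/9) = 9/5489.
0.2³ = 0.008 is still above 9/5489 but 0.2⁴ = 0.0016 is at or below it, so n = 4.

4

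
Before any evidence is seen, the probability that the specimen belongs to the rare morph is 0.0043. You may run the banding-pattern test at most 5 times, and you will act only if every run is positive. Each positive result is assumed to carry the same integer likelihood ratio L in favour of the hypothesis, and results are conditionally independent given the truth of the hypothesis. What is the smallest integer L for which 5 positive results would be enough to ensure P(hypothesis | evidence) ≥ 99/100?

Prior odds = 0.0043/0.9957 = 43/9957.
Target odds = 0.99/0.01 = 99.
Need L⁵ ≥ 99 ÷ (43/9957) = 985743/43.
7⁵ = 16807 < 985743/43 ≤ 32768 = 8⁵, so L = 8.

8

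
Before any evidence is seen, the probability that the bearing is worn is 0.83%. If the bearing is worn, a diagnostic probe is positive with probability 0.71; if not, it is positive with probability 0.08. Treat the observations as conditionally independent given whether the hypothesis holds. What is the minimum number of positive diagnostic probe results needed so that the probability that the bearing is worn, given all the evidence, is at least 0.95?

Prior odds: 0.0083 ÷ 0.9917 = 83/9917.
Likelihood ratio of a positive = 0.71/0.08 = 8.875.
Target posterior odds = 0.95/0.05 = 19.
Need (83/9917) × 8.875ⁿ ≥ 19, i.e. 8.875ⁿ ≥ 188423/83.
8.875³ = 357911/512 falls short of 188423/83 but 8.875⁴ = 25411681/4096 reaches it, so n = 4.

4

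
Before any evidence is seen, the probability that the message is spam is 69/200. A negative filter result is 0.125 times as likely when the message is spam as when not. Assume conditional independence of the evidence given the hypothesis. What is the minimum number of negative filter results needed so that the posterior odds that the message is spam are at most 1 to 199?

Prior odds = 0.345/0.655 = 69/131.
Likelihood ratio per negative filter result = 0.125.
Target odds = 1/199.
Require 0.125ⁿ ≤ 1/199 ÷ (69/131) = 131/13731.
0.125² = 0.015625 is still above 131/13731 but 0.125³ = 0.001953125 is at or below it, so n = 3.

3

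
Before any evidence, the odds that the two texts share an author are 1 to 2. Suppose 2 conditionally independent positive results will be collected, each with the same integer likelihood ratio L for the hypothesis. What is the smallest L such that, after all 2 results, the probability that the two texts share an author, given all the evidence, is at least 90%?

5

Prior odds = 0.5.
Target odds = 0.9/0.1 = 9.
Need L² ≥ 9 ÷ 0.5 = 18.
4² = 16 < 18 ≤ 25 = 5², so L = 5.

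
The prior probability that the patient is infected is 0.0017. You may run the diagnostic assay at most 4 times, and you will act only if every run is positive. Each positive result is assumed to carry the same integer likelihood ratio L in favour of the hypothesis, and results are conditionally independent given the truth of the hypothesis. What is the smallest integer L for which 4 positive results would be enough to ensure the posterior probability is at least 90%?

9

Prior odds = 0.0017/0.9983 = 17/9983.
Target odds = 0.9/0.1 = 9.
Need L⁴ ≥ 9 ÷ (17/9983) = 89847/17.
8⁴ = 4096 < 89847/17 ≤ 6561 = 9⁴, so L = 9.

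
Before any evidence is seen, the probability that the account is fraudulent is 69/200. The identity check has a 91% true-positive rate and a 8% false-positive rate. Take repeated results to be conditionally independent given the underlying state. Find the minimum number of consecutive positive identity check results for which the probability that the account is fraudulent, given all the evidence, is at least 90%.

2

Prior odds: 0.345 ÷ 0.655 = 69/131.
Likelihood ratio of a positive result = 0.91/0.08 = 11.375.
Target odds: 0.9 ÷ 0.1 = 9.
Need (69/131) × 11.375ⁿ ≥ 9, i.e. 11.375ⁿ ≥ 393/23.
11.375¹ = 11.375 falls short of 393/23 but 11.375² = 129.390625 reaches it, so n = 2.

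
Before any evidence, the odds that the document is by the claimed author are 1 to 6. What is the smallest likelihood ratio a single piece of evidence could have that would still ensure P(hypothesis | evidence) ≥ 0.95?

114

Prior odds = 1/6.
Target odds = 0.95/0.05 = 19.
Required Bayes factor = 19 ÷ (1/6) = 114.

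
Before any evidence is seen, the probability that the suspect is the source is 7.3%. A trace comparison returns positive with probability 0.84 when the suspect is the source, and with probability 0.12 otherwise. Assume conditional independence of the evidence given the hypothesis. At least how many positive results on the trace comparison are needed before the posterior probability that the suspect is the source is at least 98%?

Prior odds: 0.073 ÷ 0.927 = 73/927.
Likelihood ratio of a positive result = 0.84/0.12 = 7.
Target posterior odds = 0.98/0.02 = 49.
Need (73/927) × 7ⁿ ≥ 49, i.e. 7ⁿ ≥ 45423/73.
7³ = 343 falls short of 45423/73 but 7⁴ = 2401 reaches it, so n = 4.

4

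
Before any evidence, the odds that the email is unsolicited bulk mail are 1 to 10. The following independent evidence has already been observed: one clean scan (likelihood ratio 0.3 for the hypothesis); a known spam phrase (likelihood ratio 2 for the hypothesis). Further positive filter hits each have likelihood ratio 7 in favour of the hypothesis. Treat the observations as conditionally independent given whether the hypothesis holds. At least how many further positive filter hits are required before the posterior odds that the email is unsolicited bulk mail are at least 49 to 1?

4

Prior odds = 0.1.
Combined Bayes factor of the evidence already in hand = 0.3 × 2 = 0.6.
Odds after that evidence = 0.1 × 0.6 = 0.06.
Target odds = 49.
Need 7ⁿ ≥ 49 ÷ 0.06 = 2450/3.
7³ = 343 falls short of 2450/3 but 7⁴ = 2401 reaches it, so n = 4.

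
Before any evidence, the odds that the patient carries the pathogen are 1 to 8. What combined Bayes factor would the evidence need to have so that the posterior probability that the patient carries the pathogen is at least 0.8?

32

Prior odds = 0.125.
Target odds = 0.8/0.2 = 4.
Required Bayes factor = 4 ÷ 0.125 = 32.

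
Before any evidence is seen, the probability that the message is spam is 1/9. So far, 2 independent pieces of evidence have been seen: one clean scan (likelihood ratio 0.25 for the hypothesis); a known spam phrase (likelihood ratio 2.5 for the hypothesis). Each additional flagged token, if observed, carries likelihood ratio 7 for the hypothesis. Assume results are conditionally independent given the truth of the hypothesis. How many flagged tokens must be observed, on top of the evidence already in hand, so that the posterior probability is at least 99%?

4

Prior odds = (1/9)/(8/9) = 0.125.
Combined Bayes factor of the evidence already in hand = 0.25 × 2.5 = 0.625.
Odds after that evidence = 0.125 × 0.625 = 0.078125.
Target odds = 0.99/0.01 = 99.
Need 7ⁿ ≥ 99 ÷ 0.078125 = 1267.2.
7³ = 343 falls short of 1267.2 but 7⁴ = 2401 reaches it, so n = 4.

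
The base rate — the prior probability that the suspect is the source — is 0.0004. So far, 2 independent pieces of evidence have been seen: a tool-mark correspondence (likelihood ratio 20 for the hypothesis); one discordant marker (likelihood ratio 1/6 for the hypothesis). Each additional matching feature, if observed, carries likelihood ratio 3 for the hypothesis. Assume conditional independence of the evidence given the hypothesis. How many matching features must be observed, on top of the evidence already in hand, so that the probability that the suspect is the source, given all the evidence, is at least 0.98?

Prior odds = 0.0004/0.9996 = 1/2499.
Combined Bayes factor of the evidence already in hand = 20 × (1/6) = 10/3.
Odds after that evidence = (1/2499) × 10/3 = 10/7497.
Target odds = 0.98/0.02 = 49.
Need 3ⁿ ≥ 49 ÷ (10/7497) = 36735.3.
3⁹ = 19683 falls short of 36735.3 but 3¹⁰ = 59049 reaches it, so n = 10.

10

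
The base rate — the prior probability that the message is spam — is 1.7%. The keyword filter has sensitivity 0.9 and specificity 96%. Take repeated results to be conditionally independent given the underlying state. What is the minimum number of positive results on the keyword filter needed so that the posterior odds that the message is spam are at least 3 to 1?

Prior odds = 0.017/0.983 = 17/983.
False-positive rate = 1 − 0.96 = 0.04; likelihood ratio of a positive = 0.9/0.04 = 22.5.
Target odds = 3.
Need (17/983) × 22.5ⁿ ≥ 3, i.e. 22.5ⁿ ≥ 2949/17.
22.5¹ = 22.5 falls short of 2949/17 but 22.5² = 506.25 reaches it, so n = 2.

2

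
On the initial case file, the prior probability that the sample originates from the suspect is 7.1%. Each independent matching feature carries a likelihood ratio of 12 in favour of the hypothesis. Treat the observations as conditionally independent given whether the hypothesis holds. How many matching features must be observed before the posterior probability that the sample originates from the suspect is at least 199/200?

Prior odds = 0.071/0.929 = 71/929.
Likelihood ratio per matching feature = 12.
Target odds: 0.995 ÷ 0.005 = 199.
Require 12ⁿ ≥ 199 ÷ (71/929) = 184871/71.
12³ = 1728 falls short of 184871/71 but 12⁴ = 20736 reaches it, so n = 4.

4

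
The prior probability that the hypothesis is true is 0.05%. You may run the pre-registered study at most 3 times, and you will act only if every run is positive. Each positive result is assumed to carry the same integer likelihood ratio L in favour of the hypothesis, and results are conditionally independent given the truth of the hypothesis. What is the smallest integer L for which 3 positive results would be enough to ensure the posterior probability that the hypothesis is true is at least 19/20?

34

Prior odds = 0.0005/0.9995 = 1/1999.
Target odds = 0.95/0.05 = 19.
Need L³ ≥ 19 ÷ (1/1999) = 37981.
33³ = 35937 < 37981 ≤ 39304 = 34³, so L = 34.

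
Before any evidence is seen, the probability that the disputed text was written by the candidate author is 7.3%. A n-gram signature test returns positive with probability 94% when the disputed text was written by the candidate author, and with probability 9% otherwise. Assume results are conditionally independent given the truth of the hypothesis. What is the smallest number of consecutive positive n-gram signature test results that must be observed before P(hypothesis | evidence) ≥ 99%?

Prior odds: 0.073 ÷ 0.927 = 73/927.
Likelihood ratio of a positive result = 0.94/0.09 = 94/9.
Target posterior odds = 0.99/0.01 = 99.
Require (94/9)ⁿ ≥ 99 ÷ (73/927) = 91773/73.
(94/9)³ = 830584/729 falls short of 91773/73 but (94/9)⁴ = 78074896/6561 reaches it, so n = 4.

4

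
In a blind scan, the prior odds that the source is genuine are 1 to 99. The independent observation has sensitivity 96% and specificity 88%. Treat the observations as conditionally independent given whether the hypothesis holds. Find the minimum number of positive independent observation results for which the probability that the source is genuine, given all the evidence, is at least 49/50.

5

Prior odds = 1/99.
False-positive rate = 1 − 0.88 = 0.12; likelihood ratio of a positive = 0.96/0.12 = 8.
Target odds: 0.98 ÷ 0.02 = 49.
Need (1/99) × 8ⁿ ≥ 49, i.e. 8ⁿ ≥ 4851.
8⁴ = 4096 falls short of 4851 but 8⁵ = 32768 reaches it, so n = 5.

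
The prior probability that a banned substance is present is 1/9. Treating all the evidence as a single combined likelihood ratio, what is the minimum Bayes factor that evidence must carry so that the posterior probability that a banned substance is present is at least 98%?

Prior odds = (1/9)/(8/9) = 0.125.
Target odds = 0.98/0.02 = 49.
Required Bayes factor = 49 ÷ 0.125 = 392.

392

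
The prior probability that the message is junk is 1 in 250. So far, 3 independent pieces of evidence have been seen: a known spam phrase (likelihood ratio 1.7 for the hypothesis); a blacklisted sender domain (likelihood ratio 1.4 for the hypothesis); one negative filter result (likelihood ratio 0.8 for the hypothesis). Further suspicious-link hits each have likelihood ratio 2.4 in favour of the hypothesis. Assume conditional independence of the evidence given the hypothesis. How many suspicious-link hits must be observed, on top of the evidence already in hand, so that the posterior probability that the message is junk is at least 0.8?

Prior odds = 0.004/0.996 = 1/249.
Combined Bayes factor of the evidence already in hand = 1.7 × 1.4 × 0.8 = 1.904.
Odds after that evidence = (1/249) × 1.904 = 238/31125.
Target odds = 0.8/0.2 = 4.
Need 2.4ⁿ ≥ 4 ÷ (238/31125) = 62250/119.
2.4⁷ = 35831808/78125 falls short of 62250/119 but 2.4⁸ = 429981696/390625 reaches it, so n = 8.

8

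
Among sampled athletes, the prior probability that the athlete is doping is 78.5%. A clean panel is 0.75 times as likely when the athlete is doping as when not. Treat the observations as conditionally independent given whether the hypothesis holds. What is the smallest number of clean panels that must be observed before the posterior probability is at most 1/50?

19

Prior odds: 0.785 ÷ 0.215 = 157/43.
Likelihood ratio per clean panel = 0.75.
Target posterior odds = 0.02/0.98 = 1/49.
Need (157/43) × 0.75ⁿ ≤ 1/49, i.e. 0.75ⁿ ≤ 43/7693.
0.75¹⁸ ≈0.00563771 is still above 43/7693 but 0.75¹⁹ ≈0.00422828 is at or below it, so n = 19.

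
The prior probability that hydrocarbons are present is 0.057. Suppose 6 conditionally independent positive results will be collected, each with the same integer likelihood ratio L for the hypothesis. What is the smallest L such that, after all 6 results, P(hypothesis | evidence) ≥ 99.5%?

4

Prior odds = 0.057/0.943 = 57/943.
Target odds = 0.995/0.005 = 199.
Need L⁶ ≥ 199 ÷ (57/943) = 187657/57.
3⁶ = 729 < 187657/57 ≤ 4096 = 4⁶, so L = 4.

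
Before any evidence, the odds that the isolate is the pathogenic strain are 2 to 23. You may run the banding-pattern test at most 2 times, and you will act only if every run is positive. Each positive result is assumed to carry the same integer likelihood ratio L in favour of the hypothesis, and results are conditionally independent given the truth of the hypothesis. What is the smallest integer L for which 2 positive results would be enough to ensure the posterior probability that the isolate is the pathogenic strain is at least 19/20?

15

Prior odds = 2/23.
Target odds = 0.95/0.05 = 19.
Need L² ≥ 19 ÷ (2/23) = 218.5.
14² = 196 < 218.5 ≤ 225 = 15², so L = 15.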